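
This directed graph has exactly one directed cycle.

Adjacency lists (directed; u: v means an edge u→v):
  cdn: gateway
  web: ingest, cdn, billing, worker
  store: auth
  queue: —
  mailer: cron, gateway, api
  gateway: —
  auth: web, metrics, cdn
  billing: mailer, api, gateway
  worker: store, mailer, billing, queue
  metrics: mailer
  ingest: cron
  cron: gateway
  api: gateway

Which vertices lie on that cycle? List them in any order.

web, auth, store, worker

DFS with gray/black marking from web:
web gray
  ingest gray
    cron gray
      gateway gray
      gateway black
    cron black
  ingest black
  cdn gray
    cdn→gateway: gateway black — skip
  cdn black
  billing gray
    mailer gray
      mailer→cron: cron black — skip
      mailer→gateway: gateway black — skip
      api gray
        api→gateway: gateway black — skip
      api black
    mailer black
    billing→api: api black — skip
    billing→gateway: gateway black — skip
  billing black
  worker gray
    store gray
      auth gray
        auth→web: web is gray → back edge
Back edge closes the cycle web → worker → store → auth → web; its vertices are {web, auth, store, worker}.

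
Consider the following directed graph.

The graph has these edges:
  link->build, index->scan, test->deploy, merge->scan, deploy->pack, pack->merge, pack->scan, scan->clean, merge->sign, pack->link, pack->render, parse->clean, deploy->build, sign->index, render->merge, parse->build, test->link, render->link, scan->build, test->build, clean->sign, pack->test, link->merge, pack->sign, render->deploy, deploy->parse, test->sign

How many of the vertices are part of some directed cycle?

8

A vertex is on a directed cycle iff it belongs to a strongly connected component of size ≥ 2 (or has a self-loop).
The vertices on cycles are {pack, scan, sign, test, clean, index, deploy, render} — 8 in total.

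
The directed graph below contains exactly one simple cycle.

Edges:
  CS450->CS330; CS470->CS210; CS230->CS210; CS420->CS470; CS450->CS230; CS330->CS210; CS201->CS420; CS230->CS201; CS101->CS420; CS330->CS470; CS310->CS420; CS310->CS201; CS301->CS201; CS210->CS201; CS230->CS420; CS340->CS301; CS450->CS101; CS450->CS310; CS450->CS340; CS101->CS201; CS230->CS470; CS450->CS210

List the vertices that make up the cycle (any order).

DFS with gray/black marking from CS470:
CS470 gray
  CS210 gray
    CS201 gray
      CS420 gray
        CS420→CS470: CS470 is gray → back edge
Back edge closes the cycle CS470 → CS210 → CS201 → CS420 → CS470; its vertices are {CS201, CS210, CS420, CS470}.

CS201, CS210, CS420, CS470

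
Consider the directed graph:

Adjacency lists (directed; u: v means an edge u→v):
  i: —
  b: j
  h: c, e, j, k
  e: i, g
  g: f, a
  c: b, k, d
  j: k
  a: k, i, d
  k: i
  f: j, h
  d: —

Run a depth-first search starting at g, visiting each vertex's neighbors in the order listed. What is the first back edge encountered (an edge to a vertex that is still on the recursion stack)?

e->g

DFS from g (visiting each vertex's neighbors in the order listed); mark gray on enter, black on exit:
g gray
  f gray
    j gray
      k gray
        i gray
        i black
      k black
    j black
    h gray
      c gray
        b gray
          b→j: j black — skip
        b black
        c→k: k black — skip
        d gray
        d black
      c black
      e gray
        e→i: i black — skip
        e→g: g is gray → back edge
First back edge: e → g.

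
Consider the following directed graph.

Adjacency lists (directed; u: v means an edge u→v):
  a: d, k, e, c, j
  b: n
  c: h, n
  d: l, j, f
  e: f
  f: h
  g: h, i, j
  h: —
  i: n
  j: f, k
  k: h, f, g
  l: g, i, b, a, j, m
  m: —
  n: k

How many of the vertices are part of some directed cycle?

A vertex is on a directed cycle iff it belongs to a strongly connected component of size ≥ 2 (or has a self-loop).
The vertices on cycles are {a, d, g, i, j, k, l, n} — 8 in total.

8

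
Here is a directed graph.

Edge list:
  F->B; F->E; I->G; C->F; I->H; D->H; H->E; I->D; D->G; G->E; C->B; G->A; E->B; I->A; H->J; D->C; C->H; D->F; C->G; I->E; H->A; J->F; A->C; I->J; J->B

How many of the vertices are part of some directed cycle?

A vertex is on a directed cycle iff it belongs to a strongly connected component of size ≥ 2 (or has a self-loop).
The vertices on cycles are {A, C, G, H} — 4 in total.

4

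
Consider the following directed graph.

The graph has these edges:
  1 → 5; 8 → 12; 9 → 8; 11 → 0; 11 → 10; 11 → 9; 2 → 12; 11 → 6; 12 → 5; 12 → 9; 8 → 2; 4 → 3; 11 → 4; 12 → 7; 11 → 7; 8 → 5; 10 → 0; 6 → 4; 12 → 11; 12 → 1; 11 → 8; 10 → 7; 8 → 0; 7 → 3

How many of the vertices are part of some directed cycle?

5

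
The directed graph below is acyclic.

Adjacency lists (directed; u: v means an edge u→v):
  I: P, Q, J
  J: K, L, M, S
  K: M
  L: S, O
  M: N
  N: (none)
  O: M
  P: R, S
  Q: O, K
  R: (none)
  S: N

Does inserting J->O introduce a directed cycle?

No

Adding J→O creates a cycle iff O can already reach J.
Explore from O: no path reaches J. The graph stays acyclic.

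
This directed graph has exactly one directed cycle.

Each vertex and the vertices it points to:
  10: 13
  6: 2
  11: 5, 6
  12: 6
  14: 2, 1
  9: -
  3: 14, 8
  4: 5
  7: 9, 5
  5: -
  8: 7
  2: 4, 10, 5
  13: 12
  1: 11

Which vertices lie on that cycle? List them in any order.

2, 6, 10, 12, 13

DFS with gray/black marking from 2:
2 gray
  4 gray
    5 gray
    5 black
  4 black
  10 gray
    13 gray
      12 gray
        6 gray
          6→2: 2 is gray → back edge
Back edge closes the cycle 2 → 10 → 13 → 12 → 6 → 2; its vertices are {2, 6, 10, 12, 13}.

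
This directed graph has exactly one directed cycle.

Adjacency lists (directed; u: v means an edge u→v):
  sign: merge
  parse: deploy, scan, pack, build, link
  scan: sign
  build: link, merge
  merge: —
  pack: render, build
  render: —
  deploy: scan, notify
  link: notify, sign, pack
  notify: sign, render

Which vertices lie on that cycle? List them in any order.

link, pack, build

DFS with gray/black marking from link:
link gray
  notify gray
    sign gray
      merge gray
      merge black
    sign black
    render gray
    render black
  notify black
  link→sign: sign black — skip
  pack gray
    pack→render: render black — skip
    build gray
      build→link: link is gray → back edge
Back edge closes the cycle link → pack → build → link; its vertices are {link, pack, build}.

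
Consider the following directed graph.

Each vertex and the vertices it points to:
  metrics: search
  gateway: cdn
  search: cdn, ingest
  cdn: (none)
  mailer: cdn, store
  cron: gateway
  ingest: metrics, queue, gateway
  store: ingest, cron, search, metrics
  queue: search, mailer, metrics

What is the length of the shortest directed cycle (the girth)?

3

For each vertex v, BFS finds the shortest path from v back to v.
The shortest such closed walk is ingest → queue → search → ingest, length 3.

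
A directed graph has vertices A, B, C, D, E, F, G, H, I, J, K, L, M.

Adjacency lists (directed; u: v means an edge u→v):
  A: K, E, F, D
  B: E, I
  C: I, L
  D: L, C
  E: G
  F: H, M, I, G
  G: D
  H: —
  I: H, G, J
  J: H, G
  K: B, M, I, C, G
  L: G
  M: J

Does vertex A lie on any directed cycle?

No

A lies on a cycle iff there is a path from A back to itself.
Exploring from A, it never reaches itself; equivalently, its strongly connected component is a singleton.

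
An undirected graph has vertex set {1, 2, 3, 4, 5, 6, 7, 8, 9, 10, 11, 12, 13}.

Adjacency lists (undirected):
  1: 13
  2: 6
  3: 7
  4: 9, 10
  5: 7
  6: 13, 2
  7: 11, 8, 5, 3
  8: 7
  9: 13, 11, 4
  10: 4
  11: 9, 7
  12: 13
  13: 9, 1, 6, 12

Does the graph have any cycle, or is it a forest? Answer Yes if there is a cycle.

No

DFS, tracking each vertex's parent; an edge to a visited non-parent vertex closes a cycle.
Start from 12:
visit 12 (parent –)
  visit 13 (parent 12)
    visit 9 (parent 13)
      9–13: parent, skip
      visit 11 (parent 9)
        11–9: parent, skip
        visit 7 (parent 11)
          7–11: parent, skip
          visit 8 (parent 7)
            8–7: parent, skip
          visit 5 (parent 7)
            5–7: parent, skip
          visit 3 (parent 7)
            3–7: parent, skip
      visit 4 (parent 9)
        4–9: parent, skip
        visit 10 (parent 4)
          10–4: parent, skip
    visit 1 (parent 13)
      1–13: parent, skip
    visit 6 (parent 13)
      6–13: parent, skip
      visit 2 (parent 6)
        2–6: parent, skip
    13–12: parent, skip
No non-parent visited neighbor found — the graph is a forest.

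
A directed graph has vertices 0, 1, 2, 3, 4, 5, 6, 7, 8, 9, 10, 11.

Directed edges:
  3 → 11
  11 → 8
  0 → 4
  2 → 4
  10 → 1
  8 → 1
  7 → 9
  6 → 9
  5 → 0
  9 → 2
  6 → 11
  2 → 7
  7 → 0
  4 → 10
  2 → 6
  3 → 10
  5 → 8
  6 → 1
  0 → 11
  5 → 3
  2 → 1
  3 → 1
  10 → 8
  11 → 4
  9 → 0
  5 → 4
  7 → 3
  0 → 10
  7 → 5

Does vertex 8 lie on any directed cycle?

8 lies on a cycle iff there is a path from 8 back to itself.
Exploring from 8, it never reaches itself; equivalently, its strongly connected component is a singleton.

No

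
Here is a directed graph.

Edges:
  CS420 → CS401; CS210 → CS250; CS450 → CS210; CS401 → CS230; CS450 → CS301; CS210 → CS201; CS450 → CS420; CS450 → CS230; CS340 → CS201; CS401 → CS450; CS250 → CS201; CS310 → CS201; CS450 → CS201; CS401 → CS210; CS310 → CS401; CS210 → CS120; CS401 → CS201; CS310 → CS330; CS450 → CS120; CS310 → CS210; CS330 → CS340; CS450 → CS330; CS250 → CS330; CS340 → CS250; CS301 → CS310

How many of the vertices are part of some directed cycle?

A vertex is on a directed cycle iff it belongs to a strongly connected component of size ≥ 2 (or has a self-loop).
The vertices on cycles are {CS250, CS301, CS310, CS330, CS340, CS401, CS420, CS450} — 8 in total.

8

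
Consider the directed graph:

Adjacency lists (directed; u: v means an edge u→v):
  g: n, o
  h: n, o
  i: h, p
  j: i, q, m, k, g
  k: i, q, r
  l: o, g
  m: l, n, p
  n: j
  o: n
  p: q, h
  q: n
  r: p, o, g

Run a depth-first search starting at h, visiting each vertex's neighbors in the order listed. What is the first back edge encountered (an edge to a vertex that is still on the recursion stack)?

i->h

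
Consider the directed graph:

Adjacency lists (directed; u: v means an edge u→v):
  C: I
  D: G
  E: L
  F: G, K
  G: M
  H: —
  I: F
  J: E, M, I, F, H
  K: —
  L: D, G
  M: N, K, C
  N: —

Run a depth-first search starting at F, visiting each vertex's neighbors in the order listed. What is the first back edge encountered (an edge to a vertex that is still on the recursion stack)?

DFS from F (visiting each vertex's neighbors in the order listed); mark gray on enter, black on exit:
F gray
  G gray
    M gray
      N gray
      N black
      K gray
      K black
      C gray
        I gray
          I→F: F is gray → back edge
First back edge: I → F.

I→F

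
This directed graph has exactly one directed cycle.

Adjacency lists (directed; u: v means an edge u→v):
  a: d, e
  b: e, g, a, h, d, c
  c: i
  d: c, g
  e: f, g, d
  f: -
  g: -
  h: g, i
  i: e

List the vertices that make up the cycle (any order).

c, d, e, i

DFS with gray/black marking from c:
c gray
  i gray
    e gray
      f gray
      f black
      g gray
      g black
      d gray
        d→c: c is gray → back edge
Back edge closes the cycle c → i → e → d → c; its vertices are {c, d, e, i}.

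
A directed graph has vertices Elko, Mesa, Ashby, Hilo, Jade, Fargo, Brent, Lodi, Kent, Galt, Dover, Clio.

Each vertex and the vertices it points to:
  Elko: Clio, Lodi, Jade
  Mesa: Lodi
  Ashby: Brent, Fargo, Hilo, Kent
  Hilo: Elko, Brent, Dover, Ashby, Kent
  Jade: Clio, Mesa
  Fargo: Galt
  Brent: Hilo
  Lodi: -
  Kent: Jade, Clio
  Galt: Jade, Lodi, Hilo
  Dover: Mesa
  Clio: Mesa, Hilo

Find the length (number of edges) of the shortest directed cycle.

For each vertex v, BFS finds the shortest path from v back to v.
The shortest such closed walk is Hilo → Ashby → Hilo, length 2.

2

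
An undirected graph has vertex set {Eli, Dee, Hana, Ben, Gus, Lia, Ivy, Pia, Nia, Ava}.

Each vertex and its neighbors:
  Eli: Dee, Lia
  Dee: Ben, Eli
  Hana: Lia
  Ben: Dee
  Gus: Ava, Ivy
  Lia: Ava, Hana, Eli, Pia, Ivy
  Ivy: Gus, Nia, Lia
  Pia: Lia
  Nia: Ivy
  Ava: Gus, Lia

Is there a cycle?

DFS, tracking each vertex's parent; an edge to a visited non-parent vertex closes a cycle.
Start from Nia:
visit Nia (parent –)
  visit Ivy (parent Nia)
    visit Gus (parent Ivy)
      visit Ava (parent Gus)
        Ava–Gus: parent, skip
        visit Lia (parent Ava)
          Lia–Ava: parent, skip
          visit Hana (parent Lia)
            Hana–Lia: parent, skip
          visit Eli (parent Lia)
            visit Dee (parent Eli)
              visit Ben (parent Dee)
                Ben–Dee: parent, skip
              Dee–Eli: parent, skip
            Eli–Lia: parent, skip
          visit Pia (parent Lia)
            Pia–Lia: parent, skip
          Lia–Ivy: Ivy visited and ≠ parent → cycle
Cycle: Ivy – Gus – Ava – Lia – Ivy.

Yes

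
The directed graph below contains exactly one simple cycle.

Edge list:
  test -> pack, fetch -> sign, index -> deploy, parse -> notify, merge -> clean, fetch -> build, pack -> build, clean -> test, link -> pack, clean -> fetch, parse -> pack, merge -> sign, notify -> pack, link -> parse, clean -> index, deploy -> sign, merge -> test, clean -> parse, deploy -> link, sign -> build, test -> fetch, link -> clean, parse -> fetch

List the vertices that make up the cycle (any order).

link, clean, index, deploy

DFS with gray/black marking from clean:
clean gray
  index gray
    deploy gray
      sign gray
        build gray
        build black
      sign black
      link gray
        pack gray
          pack→build: build black — skip
        pack black
        link→clean: clean is gray → back edge
Back edge closes the cycle clean → index → deploy → link → clean; its vertices are {link, clean, index, deploy}.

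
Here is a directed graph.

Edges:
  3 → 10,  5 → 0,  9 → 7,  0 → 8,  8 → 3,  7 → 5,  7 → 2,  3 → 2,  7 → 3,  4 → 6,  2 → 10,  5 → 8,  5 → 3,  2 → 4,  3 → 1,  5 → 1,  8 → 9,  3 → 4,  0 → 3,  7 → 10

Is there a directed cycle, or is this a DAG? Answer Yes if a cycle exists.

DFS with white/gray/black marking, starting from 3:
3 gray
  2 gray
    4 gray
      6 gray
      6 black
    4 black
    10 gray
    10 black
  2 black
  3→10: 10 black — skip
  1 gray
  1 black
  3→4: 4 black — skip
3 black
8 gray
  8→3: 3 black — skip
  9 gray
    7 gray
      7→2: 2 black — skip
      7→10: 10 black — skip
      5 gray
        5→8: 8 is gray → back edge
Back edge found, so a cycle exists: 8 → 9 → 7 → 5 → 8.

Yes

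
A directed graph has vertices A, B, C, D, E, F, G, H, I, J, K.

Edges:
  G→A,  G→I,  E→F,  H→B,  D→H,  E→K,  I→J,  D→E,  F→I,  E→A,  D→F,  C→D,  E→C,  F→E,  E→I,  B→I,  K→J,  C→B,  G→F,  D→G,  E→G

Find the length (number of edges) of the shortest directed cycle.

2

For each vertex v, BFS finds the shortest path from v back to v.
The shortest such closed walk is E → F → E, length 2.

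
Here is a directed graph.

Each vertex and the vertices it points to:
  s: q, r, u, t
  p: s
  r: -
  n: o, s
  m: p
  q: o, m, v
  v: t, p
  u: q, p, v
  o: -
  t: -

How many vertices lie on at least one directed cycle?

6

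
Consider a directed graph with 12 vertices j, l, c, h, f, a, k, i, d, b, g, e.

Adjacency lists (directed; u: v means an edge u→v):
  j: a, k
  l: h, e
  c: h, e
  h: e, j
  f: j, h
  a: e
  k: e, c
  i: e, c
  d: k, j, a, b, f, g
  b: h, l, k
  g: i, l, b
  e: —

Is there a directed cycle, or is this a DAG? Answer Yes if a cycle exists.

DFS with white/gray/black marking, starting from d:
d gray
  k gray
    e gray
    e black
    c gray
      h gray
        h→e: e black — skip
        j gray
          a gray
            a→e: e black — skip
          a black
          j→k: k is gray → back edge
Back edge found, so a cycle exists: k → c → h → j → k.

Yes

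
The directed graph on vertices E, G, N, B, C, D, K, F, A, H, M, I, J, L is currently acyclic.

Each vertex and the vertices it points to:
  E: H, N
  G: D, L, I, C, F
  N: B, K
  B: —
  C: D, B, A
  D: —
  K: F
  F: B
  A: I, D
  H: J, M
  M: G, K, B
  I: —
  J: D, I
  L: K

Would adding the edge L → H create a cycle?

Adding L→H creates a cycle iff H can already reach L.
Path from H: H → M → G → L.
So H → … → L → H is a cycle.

Yes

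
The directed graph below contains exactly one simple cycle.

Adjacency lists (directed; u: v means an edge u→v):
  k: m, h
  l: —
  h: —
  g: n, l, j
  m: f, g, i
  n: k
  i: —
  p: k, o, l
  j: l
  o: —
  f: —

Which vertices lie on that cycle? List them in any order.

g, k, m, n

DFS with gray/black marking from k:
k gray
  m gray
    f gray
    f black
    g gray
      n gray
        n→k: k is gray → back edge
Back edge closes the cycle k → m → g → n → k; its vertices are {g, k, m, n}.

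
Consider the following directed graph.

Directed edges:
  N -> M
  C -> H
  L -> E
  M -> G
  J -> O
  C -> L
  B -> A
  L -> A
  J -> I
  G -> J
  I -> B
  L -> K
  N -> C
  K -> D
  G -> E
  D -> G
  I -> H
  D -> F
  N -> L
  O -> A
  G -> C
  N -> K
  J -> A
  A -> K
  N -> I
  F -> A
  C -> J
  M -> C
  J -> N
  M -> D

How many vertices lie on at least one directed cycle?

A vertex is on a directed cycle iff it belongs to a strongly connected component of size ≥ 2 (or has a self-loop).
The vertices on cycles are {A, B, C, D, F, G, I, J, K, L, M, N, O} — 13 in total.

13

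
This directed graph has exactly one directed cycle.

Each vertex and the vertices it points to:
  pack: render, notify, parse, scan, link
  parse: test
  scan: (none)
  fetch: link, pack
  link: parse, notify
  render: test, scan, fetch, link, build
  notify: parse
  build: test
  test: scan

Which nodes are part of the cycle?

pack, fetch, render

DFS with gray/black marking from fetch:
fetch gray
  link gray
    parse gray
      test gray
        scan gray
        scan black
      test black
    parse black
    notify gray
      notify→parse: parse black — skip
    notify black
  link black
  pack gray
    render gray
      render→test: test black — skip
      render→scan: scan black — skip
      render→fetch: fetch is gray → back edge
Back edge closes the cycle fetch → pack → render → fetch; its vertices are {pack, fetch, render}.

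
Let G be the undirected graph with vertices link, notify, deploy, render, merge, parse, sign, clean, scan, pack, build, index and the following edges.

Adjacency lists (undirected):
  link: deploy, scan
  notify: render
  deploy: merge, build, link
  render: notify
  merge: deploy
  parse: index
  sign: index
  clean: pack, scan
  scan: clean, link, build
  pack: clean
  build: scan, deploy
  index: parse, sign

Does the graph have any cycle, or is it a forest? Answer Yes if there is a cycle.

Yes

DFS, tracking each vertex's parent; an edge to a visited non-parent vertex closes a cycle.
Start from pack:
visit pack (parent –)
  visit clean (parent pack)
    clean–pack: parent, skip
    visit scan (parent clean)
      scan–clean: parent, skip
      visit link (parent scan)
        visit deploy (parent link)
          visit merge (parent deploy)
            merge–deploy: parent, skip
          visit build (parent deploy)
            build–scan: scan visited and ≠ parent → cycle
Cycle: scan – link – deploy – build – scan.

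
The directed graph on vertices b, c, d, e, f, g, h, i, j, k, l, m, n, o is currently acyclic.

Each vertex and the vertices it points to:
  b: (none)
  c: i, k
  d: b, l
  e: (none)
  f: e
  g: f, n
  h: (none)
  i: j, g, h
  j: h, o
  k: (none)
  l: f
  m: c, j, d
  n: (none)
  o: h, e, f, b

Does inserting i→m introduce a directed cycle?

Yes

Adding i→m creates a cycle iff m can already reach i.
Path from m: m → c → i.
So m → … → i → m is a cycle.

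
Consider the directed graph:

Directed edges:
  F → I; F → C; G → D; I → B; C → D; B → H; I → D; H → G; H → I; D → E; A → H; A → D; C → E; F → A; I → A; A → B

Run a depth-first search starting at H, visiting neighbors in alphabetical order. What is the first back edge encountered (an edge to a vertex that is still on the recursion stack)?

B→H

DFS from H (visiting neighbors in alphabetical order); mark gray on enter, black on exit:
H gray
  G gray
    D gray
      E gray
      E black
    D black
  G black
  I gray
    A gray
      B gray
        B→H: H is gray → back edge
First back edge: B → H.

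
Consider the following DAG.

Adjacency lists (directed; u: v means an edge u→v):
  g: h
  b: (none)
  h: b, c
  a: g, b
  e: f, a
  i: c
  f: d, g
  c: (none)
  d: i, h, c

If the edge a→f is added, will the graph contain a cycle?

Adding a→f creates a cycle iff f can already reach a.
Explore from f: no path reaches a. The graph stays acyclic.

No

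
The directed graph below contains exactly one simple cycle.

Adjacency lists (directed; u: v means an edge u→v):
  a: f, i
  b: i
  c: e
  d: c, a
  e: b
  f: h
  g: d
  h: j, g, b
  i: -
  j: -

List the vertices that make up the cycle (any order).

DFS with gray/black marking from f:
f gray
  h gray
    j gray
    j black
    g gray
      d gray
        c gray
          e gray
            b gray
              i gray
              i black
            b black
          e black
        c black
        a gray
          a→f: f is gray → back edge
Back edge closes the cycle f → h → g → d → a → f; its vertices are {a, d, f, g, h}.

a, d, f, g, h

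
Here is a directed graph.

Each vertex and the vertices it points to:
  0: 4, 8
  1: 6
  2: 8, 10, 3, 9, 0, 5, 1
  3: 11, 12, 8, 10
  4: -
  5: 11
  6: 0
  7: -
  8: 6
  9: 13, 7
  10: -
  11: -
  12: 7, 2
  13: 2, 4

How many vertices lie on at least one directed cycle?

A vertex is on a directed cycle iff it belongs to a strongly connected component of size ≥ 2 (or has a self-loop).
The vertices on cycles are {0, 2, 3, 6, 8, 9, 12, 13} — 8 in total.

8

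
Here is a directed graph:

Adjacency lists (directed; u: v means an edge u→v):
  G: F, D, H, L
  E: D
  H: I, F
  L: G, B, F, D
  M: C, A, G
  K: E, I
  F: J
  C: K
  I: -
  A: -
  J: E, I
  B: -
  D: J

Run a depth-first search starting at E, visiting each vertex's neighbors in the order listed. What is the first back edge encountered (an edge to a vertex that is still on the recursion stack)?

J->E

DFS from E (visiting each vertex's neighbors in the order listed); mark gray on enter, black on exit:
E gray
  D gray
    J gray
      J→E: E is gray → back edge
First back edge: J → E.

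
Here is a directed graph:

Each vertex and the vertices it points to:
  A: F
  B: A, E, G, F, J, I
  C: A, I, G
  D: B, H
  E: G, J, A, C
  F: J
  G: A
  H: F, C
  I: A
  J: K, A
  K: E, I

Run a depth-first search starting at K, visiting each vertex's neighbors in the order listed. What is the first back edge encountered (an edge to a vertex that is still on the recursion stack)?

DFS from K (visiting each vertex's neighbors in the order listed); mark gray on enter, black on exit:
K gray
  E gray
    G gray
      A gray
        F gray
          J gray
            J→K: K is gray → back edge
First back edge: J → K.

J→K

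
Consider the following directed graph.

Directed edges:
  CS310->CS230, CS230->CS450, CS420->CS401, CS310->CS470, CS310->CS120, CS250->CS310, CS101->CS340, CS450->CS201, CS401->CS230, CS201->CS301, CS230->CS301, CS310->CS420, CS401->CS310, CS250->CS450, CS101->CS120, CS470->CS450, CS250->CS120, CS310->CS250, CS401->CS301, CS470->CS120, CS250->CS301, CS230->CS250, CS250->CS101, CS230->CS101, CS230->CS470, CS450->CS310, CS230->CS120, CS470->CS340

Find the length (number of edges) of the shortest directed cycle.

For each vertex v, BFS finds the shortest path from v back to v.
The shortest such closed walk is CS310 → CS250 → CS310, length 2.

2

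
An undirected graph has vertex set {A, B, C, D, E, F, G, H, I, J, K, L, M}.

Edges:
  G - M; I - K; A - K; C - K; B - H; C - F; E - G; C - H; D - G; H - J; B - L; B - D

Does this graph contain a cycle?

DFS, tracking each vertex's parent; an edge to a visited non-parent vertex closes a cycle.
Start from F:
visit F (parent –)
  visit C (parent F)
    C–F: parent, skip
    visit K (parent C)
      visit I (parent K)
        I–K: parent, skip
      visit A (parent K)
        A–K: parent, skip
      K–C: parent, skip
    visit H (parent C)
      visit B (parent H)
        B–H: parent, skip
        visit L (parent B)
          L–B: parent, skip
        visit D (parent B)
          visit G (parent D)
            visit E (parent G)
              E–G: parent, skip
            G–D: parent, skip
            visit M (parent G)
              M–G: parent, skip
          D–B: parent, skip
      H–C: parent, skip
      visit J (parent H)
        J–H: parent, skip
No non-parent visited neighbor found — the graph is a forest.

No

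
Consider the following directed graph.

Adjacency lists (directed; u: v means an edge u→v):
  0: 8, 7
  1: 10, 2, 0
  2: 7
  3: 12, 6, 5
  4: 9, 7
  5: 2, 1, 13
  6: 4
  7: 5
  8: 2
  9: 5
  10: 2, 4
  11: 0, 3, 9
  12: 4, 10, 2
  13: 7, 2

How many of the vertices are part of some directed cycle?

10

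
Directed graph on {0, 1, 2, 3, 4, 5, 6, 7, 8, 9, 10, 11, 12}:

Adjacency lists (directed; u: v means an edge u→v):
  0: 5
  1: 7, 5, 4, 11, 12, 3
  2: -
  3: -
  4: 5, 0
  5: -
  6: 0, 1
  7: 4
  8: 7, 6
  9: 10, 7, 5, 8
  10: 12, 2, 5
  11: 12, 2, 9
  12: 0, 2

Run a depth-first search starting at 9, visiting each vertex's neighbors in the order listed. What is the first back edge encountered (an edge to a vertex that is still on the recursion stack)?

11→9

DFS from 9 (visiting each vertex's neighbors in the order listed); mark gray on enter, black on exit:
9 gray
  10 gray
    12 gray
      0 gray
        5 gray
        5 black
      0 black
      2 gray
      2 black
    12 black
    10→2: 2 black — skip
    10→5: 5 black — skip
  10 black
  7 gray
    4 gray
      4→5: 5 black — skip
      4→0: 0 black — skip
    4 black
  7 black
  9→5: 5 black — skip
  8 gray
    8→7: 7 black — skip
    6 gray
      6→0: 0 black — skip
      1 gray
        1→7: 7 black — skip
        1→5: 5 black — skip
        1→4: 4 black — skip
        11 gray
          11→12: 12 black — skip
          11→2: 2 black — skip
          11→9: 9 is gray → back edge
First back edge: 11 → 9.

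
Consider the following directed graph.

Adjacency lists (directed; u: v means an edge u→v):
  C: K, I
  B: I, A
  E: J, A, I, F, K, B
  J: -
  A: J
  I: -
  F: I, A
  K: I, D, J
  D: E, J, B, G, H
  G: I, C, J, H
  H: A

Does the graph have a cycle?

DFS with white/gray/black marking, starting from J:
J gray
J black
C gray
  K gray
    I gray
    I black
    D gray
      E gray
        E→J: J black — skip
        A gray
          A→J: J black — skip
        A black
        E→I: I black — skip
        F gray
          F→I: I black — skip
          F→A: A black — skip
        F black
        E→K: K is gray → back edge
Back edge found, so a cycle exists: K → D → E → K.

Yes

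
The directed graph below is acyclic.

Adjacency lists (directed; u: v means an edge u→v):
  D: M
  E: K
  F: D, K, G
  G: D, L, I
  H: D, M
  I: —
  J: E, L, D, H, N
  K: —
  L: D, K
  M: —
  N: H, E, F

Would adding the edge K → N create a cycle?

Yes

Adding K→N creates a cycle iff N can already reach K.
Path from N: N → F → K.
So N → … → K → N is a cycle.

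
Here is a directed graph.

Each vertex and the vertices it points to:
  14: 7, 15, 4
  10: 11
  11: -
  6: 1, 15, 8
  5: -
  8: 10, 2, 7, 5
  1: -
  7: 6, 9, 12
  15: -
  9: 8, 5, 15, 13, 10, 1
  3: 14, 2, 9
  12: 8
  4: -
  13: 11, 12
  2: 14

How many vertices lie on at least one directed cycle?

A vertex is on a directed cycle iff it belongs to a strongly connected component of size ≥ 2 (or has a self-loop).
The vertices on cycles are {2, 6, 7, 8, 9, 12, 13, 14} — 8 in total.

8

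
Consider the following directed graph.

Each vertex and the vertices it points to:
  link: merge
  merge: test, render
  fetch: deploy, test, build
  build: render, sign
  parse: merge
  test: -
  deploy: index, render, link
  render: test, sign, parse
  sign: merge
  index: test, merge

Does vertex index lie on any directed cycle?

index lies on a cycle iff there is a path from index back to itself.
Exploring from index, it never reaches itself; equivalently, its strongly connected component is a singleton.

No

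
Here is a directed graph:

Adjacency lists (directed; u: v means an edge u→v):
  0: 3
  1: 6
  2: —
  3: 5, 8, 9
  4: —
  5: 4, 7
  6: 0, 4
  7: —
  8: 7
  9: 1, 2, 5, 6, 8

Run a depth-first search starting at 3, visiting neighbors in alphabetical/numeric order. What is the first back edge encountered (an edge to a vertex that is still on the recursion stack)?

DFS from 3 (visiting neighbors in alphabetical/numeric order); mark gray on enter, black on exit:
3 gray
  5 gray
    4 gray
    4 black
    7 gray
    7 black
  5 black
  8 gray
    8→7: 7 black — skip
  8 black
  9 gray
    1 gray
      6 gray
        0 gray
          0→3: 3 is gray → back edge
First back edge: 0 → 3.

0→3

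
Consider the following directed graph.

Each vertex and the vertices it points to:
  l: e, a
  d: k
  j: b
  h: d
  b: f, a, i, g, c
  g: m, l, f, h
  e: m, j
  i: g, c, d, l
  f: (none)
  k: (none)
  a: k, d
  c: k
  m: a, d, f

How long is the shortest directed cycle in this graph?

For each vertex v, BFS finds the shortest path from v back to v.
The shortest such closed walk is i → l → e → j → b → i, length 5.

5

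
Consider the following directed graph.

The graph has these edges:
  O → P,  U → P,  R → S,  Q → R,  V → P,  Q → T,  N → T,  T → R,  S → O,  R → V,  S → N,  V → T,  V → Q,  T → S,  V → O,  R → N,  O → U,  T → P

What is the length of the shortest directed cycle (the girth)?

For each vertex v, BFS finds the shortest path from v back to v.
The shortest such closed walk is R → V → Q → R, length 3.

3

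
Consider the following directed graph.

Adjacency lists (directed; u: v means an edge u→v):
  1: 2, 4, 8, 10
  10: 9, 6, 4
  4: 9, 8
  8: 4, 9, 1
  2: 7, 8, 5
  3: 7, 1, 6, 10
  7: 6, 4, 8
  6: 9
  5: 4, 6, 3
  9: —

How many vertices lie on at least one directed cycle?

8

A vertex is on a directed cycle iff it belongs to a strongly connected component of size ≥ 2 (or has a self-loop).
The vertices on cycles are {1, 2, 3, 4, 5, 7, 8, 10} — 8 in total.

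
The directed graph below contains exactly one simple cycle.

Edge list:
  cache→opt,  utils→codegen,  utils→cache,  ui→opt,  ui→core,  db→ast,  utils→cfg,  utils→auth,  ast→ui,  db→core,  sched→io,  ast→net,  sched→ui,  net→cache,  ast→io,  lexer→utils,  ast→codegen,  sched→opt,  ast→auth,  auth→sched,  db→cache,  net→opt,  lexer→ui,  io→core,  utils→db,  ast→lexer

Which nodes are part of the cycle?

db, ast, lexer, utils

DFS with gray/black marking from utils:
utils gray
  db gray
    cache gray
      opt gray
      opt black
    cache black
    ast gray
      ui gray
        ui→opt: opt black — skip
        core gray
        core black
      ui black
      auth gray
        sched gray
          sched→ui: ui black — skip
          sched→opt: opt black — skip
          io gray
            io→core: core black — skip
          io black
        sched black
      auth black
      lexer gray
        lexer→ui: ui black — skip
        lexer→utils: utils is gray → back edge
Back edge closes the cycle utils → db → ast → lexer → utils; its vertices are {db, ast, lexer, utils}.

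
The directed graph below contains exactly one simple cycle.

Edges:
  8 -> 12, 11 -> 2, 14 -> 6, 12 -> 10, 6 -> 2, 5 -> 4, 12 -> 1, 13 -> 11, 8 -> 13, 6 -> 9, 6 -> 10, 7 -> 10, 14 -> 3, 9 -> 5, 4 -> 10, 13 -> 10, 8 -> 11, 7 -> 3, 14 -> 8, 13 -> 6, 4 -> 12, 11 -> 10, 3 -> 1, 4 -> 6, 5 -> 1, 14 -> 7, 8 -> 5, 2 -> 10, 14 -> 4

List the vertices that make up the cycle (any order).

DFS with gray/black marking from 4:
4 gray
  10 gray
  10 black
  12 gray
    1 gray
    1 black
    12→10: 10 black — skip
  12 black
  6 gray
    9 gray
      5 gray
        5→1: 1 black — skip
        5→4: 4 is gray → back edge
Back edge closes the cycle 4 → 6 → 9 → 5 → 4; its vertices are {4, 5, 6, 9}.

4, 5, 6, 9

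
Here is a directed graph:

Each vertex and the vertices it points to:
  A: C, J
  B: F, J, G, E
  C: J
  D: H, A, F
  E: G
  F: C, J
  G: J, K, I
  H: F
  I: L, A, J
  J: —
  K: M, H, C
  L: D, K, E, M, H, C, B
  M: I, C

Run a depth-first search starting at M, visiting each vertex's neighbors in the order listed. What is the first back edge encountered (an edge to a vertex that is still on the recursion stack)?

K->M

DFS from M (visiting each vertex's neighbors in the order listed); mark gray on enter, black on exit:
M gray
  I gray
    L gray
      D gray
        H gray
          F gray
            C gray
              J gray
              J black
            C black
            F→J: J black — skip
          F black
        H black
        A gray
          A→C: C black — skip
          A→J: J black — skip
        A black
        D→F: F black — skip
      D black
      K gray
        K→M: M is gray → back edge
First back edge: K → M.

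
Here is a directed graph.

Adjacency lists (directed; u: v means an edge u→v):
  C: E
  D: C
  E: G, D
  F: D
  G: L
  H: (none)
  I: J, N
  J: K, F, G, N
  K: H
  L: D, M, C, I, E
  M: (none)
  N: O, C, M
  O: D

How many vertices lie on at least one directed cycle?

10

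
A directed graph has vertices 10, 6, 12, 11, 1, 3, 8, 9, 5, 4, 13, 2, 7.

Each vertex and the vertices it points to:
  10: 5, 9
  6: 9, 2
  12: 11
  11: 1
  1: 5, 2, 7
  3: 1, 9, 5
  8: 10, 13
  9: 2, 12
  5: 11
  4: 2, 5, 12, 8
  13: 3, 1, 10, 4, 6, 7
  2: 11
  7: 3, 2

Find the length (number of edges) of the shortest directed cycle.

3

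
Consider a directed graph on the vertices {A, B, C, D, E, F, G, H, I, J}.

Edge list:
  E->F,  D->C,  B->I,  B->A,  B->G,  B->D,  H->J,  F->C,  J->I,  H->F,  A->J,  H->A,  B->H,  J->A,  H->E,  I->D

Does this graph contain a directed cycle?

DFS with white/gray/black marking, starting from A:
A gray
  J gray
    I gray
      D gray
        C gray
        C black
      D black
    I black
    J→A: A is gray → back edge
Back edge found, so a cycle exists: A → J → A.

Yes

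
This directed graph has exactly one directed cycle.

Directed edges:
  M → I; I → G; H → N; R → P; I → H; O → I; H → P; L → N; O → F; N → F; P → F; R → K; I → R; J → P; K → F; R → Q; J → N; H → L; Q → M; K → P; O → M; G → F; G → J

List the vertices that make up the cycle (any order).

I, M, Q, R

DFS with gray/black marking from I:
I gray
  G gray
    J gray
      N gray
        F gray
        F black
      N black
      P gray
        P→F: F black — skip
      P black
    J black
    G→F: F black — skip
  G black
  R gray
    K gray
      K→P: P black — skip
      K→F: F black — skip
    K black
    Q gray
      M gray
        M→I: I is gray → back edge
Back edge closes the cycle I → R → Q → M → I; its vertices are {I, M, Q, R}.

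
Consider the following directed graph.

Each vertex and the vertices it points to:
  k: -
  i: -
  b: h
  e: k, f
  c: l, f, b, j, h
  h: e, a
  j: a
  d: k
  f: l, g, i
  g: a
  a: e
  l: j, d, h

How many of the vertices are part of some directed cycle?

7

A vertex is on a directed cycle iff it belongs to a strongly connected component of size ≥ 2 (or has a self-loop).
The vertices on cycles are {a, e, f, g, h, j, l} — 7 in total.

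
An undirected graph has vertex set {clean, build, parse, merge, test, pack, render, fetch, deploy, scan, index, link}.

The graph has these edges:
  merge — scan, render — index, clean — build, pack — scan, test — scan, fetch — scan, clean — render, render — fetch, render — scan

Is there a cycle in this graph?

DFS, tracking each vertex's parent; an edge to a visited non-parent vertex closes a cycle.
Start from clean:
visit clean (parent –)
  visit build (parent clean)
    build–clean: parent, skip
  visit render (parent clean)
    render–clean: parent, skip
    visit fetch (parent render)
      visit scan (parent fetch)
        visit test (parent scan)
          test–scan: parent, skip
        visit merge (parent scan)
          merge–scan: parent, skip
        visit pack (parent scan)
          pack–scan: parent, skip
        scan–render: render visited and ≠ parent → cycle
Cycle: render – fetch – scan – render.

Yes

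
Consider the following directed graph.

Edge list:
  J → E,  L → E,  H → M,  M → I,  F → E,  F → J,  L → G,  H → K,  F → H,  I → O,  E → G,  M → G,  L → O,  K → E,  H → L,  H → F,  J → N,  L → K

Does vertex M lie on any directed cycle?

M lies on a cycle iff there is a path from M back to itself.
Exploring from M, it never reaches itself; equivalently, its strongly connected component is a singleton.

No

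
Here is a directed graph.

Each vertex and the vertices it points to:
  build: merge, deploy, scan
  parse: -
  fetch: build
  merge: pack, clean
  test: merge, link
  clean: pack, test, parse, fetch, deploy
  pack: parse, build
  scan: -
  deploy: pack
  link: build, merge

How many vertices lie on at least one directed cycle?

8

A vertex is on a directed cycle iff it belongs to a strongly connected component of size ≥ 2 (or has a self-loop).
The vertices on cycles are {link, pack, test, build, clean, fetch, merge, deploy} — 8 in total.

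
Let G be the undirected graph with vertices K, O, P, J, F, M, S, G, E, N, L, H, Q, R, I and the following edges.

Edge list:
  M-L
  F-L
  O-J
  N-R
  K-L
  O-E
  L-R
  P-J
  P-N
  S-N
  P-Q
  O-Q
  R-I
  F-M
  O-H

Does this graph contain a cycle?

DFS, tracking each vertex's parent; an edge to a visited non-parent vertex closes a cycle.
Start from K:
visit K (parent –)
  visit L (parent K)
    visit M (parent L)
      visit F (parent M)
        F–L: L visited and ≠ parent → cycle
Cycle: L – M – F – L.

Yes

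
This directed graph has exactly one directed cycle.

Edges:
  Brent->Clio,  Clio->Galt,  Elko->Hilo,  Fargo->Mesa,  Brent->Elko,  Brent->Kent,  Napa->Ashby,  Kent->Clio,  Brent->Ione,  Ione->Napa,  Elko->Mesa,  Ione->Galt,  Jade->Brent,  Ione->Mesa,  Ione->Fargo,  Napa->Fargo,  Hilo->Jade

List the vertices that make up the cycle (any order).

DFS with gray/black marking from Brent:
Brent gray
  Ione gray
    Napa gray
      Ashby gray
      Ashby black
      Fargo gray
        Mesa gray
        Mesa black
      Fargo black
    Napa black
    Ione→Fargo: Fargo black — skip
    Galt gray
    Galt black
    Ione→Mesa: Mesa black — skip
  Ione black
  Kent gray
    Clio gray
      Clio→Galt: Galt black — skip
    Clio black
  Kent black
  Elko gray
    Elko→Mesa: Mesa black — skip
    Hilo gray
      Jade gray
        Jade→Brent: Brent is gray → back edge
Back edge closes the cycle Brent → Elko → Hilo → Jade → Brent; its vertices are {Elko, Hilo, Jade, Brent}.

Elko, Hilo, Jade, Brent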